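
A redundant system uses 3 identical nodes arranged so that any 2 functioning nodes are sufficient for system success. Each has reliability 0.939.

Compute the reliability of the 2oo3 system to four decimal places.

R = Σ_{i=2}^{3} C(3,i) p^i (1−p)^{3−i} with p = 0.939
C(3,2)·0.939^2·0.061^1 = 0.161355
C(3,3)·0.939^3·0.061^0 = 0.827936
Sum = 0.9893

0.9893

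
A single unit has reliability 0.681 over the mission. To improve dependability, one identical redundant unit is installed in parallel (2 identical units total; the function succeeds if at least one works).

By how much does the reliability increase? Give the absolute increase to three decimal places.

0.217

R_before = 0.681
R_after = 1 − (1 − 0.681)^2 = 0.898
ΔR = 0.898 − 0.681 = 0.217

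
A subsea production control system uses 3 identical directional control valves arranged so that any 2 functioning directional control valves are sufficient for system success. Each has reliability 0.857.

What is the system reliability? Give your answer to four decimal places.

R = Σ_{i=2}^{3} C(3,i) p^i (1−p)^{3−i} with p = 0.857
C(3,2)·0.857^2·0.143^1 = 0.315079
C(3,3)·0.857^3·0.143^0 = 0.629423
Sum = 0.9445

0.9445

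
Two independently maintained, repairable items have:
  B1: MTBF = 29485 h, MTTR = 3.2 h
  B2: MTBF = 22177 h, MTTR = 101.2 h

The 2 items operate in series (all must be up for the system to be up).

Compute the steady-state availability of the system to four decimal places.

0.9953

A(B1) = MTBF/(MTBF+MTTR) = 29485/(29485+3.2) = 0.999891
A(B2) = MTBF/(MTBF+MTTR) = 22177/(22177+101.2) = 0.995457
Series availability: 0.999891 × 0.995457 = 0.9953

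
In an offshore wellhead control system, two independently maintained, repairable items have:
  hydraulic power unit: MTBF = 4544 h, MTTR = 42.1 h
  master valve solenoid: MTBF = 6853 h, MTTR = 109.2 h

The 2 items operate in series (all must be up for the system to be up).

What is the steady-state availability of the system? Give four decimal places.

A(hydraulic power unit) = MTBF/(MTBF+MTTR) = 4544/(4544+42.1) = 0.990820
A(master valve solenoid) = MTBF/(MTBF+MTTR) = 6853/(6853+109.2) = 0.984315
Series availability: 0.990820 × 0.984315 = 0.9753

0.9753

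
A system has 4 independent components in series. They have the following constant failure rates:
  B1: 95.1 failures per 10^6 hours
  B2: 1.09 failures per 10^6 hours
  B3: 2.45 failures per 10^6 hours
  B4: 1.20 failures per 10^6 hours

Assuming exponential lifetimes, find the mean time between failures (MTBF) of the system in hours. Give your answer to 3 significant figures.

Series of exponential components: λ_sys = Σ λ_i
λ_sys = 0.0000951 + 0.00000109 + 0.00000245 + 0.00000120 = 9.9840e-05 /h
MTBF = 1 / λ_sys = 10000 h

10000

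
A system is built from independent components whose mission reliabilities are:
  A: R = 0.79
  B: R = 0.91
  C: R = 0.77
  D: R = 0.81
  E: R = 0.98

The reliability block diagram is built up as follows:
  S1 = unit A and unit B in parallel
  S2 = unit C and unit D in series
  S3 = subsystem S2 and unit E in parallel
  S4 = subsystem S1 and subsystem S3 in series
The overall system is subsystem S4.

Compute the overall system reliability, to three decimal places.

Parallel (A and B): 1 − (1 − 0.79000)(1 − 0.91000) = 0.98110
Series (C and D): 0.77000 × 0.81000 = 0.62370
Parallel ([0.62370] and E): 1 − (1 − 0.62370)(1 − 0.98000) = 0.99247
Series ([0.98110] and [0.99247]): 0.98110 × 0.99247 = 0.974

0.974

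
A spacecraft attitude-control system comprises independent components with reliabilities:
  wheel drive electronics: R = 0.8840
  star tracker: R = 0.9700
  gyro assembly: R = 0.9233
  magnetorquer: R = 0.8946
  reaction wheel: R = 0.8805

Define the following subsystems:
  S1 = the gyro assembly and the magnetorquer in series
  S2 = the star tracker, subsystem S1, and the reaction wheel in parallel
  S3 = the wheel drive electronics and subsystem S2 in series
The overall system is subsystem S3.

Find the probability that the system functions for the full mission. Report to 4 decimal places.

0.8834

Series (gyro assembly and magnetorquer): 0.923300 × 0.894600 = 0.825984
Parallel (star tracker, [0.825984], and reaction wheel): 1 − (1 − 0.970000)(1 − 0.825984)(1 − 0.880500) = 0.999376
Series (wheel drive electronics and [0.999376]): 0.884000 × 0.999376 = 0.8834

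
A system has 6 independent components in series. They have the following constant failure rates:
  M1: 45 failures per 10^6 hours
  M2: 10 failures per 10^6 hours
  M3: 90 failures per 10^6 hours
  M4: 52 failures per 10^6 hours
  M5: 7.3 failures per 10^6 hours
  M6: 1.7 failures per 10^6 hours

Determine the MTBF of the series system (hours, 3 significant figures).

Series of exponential components: λ_sys = Σ λ_i
λ_sys = 0.000045 + 0.000010 + 0.000090 + 0.000052 + 0.0000073 + 0.0000017 = 2.0600e-04 /h
MTBF = 1 / λ_sys = 4850 h

4850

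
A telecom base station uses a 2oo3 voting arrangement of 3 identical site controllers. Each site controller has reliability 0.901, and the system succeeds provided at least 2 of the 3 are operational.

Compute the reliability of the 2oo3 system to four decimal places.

0.9725

R = Σ_{i=2}^{3} C(3,i) p^i (1−p)^{3−i} with p = 0.901
C(3,2)·0.901^2·0.099^1 = 0.241105
C(3,3)·0.901^3·0.099^0 = 0.731433
Sum = 0.9725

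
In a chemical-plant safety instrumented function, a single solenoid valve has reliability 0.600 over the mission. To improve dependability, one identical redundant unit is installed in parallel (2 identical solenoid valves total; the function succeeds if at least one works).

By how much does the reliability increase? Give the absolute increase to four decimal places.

0.2400

R_before = 0.600
R_after = 1 − (1 − 0.600)^2 = 0.8400
ΔR = 0.8400 − 0.600 = 0.2400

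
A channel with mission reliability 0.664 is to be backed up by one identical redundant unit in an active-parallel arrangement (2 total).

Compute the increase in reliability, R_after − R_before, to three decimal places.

R_before = 0.664
R_after = 1 − (1 − 0.664)^2 = 0.887
ΔR = 0.887 − 0.664 = 0.223

0.223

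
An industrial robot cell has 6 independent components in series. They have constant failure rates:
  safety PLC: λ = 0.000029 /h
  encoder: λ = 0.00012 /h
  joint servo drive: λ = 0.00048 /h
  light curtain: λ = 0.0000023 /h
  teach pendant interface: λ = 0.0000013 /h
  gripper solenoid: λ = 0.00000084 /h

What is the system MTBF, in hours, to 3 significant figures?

Series of exponential components: λ_sys = Σ λ_i
λ_sys = 0.000029 + 0.00012 + 0.00048 + 0.0000023 + 0.0000013 + 0.00000084 = 6.3344e-04 /h
MTBF = 1 / λ_sys = 1580 h

1580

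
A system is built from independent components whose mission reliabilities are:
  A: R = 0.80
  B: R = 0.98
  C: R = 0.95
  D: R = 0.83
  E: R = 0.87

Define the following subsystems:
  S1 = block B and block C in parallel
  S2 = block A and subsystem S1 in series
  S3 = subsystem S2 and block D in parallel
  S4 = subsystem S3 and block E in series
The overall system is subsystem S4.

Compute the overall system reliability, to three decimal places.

Parallel (B and C): 1 − (1 − 0.98000)(1 − 0.95000) = 0.99900
Series (A and [0.99900]): 0.80000 × 0.99900 = 0.79920
Parallel ([0.79920] and D): 1 − (1 − 0.79920)(1 − 0.83000) = 0.96586
Series ([0.96586] and E): 0.96586 × 0.87000 = 0.840

0.840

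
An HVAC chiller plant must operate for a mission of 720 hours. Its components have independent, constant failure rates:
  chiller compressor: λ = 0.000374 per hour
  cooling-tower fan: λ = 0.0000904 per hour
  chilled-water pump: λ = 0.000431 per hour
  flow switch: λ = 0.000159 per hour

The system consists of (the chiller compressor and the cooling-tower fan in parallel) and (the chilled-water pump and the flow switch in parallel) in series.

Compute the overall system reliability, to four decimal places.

R(chiller compressor) = exp(−0.000374 × 720) = 0.763929
R(cooling-tower fan) = exp(−0.0000904 × 720) = 0.936985
R(chilled-water pump) = exp(−0.000431 × 720) = 0.733212
R(flow switch) = exp(−0.000159 × 720) = 0.891830
Parallel (chiller compressor and cooling-tower fan): 1 − (1 − 0.763929)(1 − 0.936985) = 0.985124
Parallel (chilled-water pump and flow switch): 1 − (1 − 0.733212)(1 − 0.891830) = 0.971142
Series ([0.985124] and [0.971142]): 0.985124 × 0.971142 = 0.9567

0.9567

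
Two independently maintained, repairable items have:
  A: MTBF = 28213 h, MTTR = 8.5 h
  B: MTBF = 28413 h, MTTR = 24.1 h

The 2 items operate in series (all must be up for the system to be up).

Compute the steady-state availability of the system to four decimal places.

A(A) = MTBF/(MTBF+MTTR) = 28213/(28213+8.5) = 0.999699
A(B) = MTBF/(MTBF+MTTR) = 28413/(28413+24.1) = 0.999153
Series availability: 0.999699 × 0.999153 = 0.9989

0.9989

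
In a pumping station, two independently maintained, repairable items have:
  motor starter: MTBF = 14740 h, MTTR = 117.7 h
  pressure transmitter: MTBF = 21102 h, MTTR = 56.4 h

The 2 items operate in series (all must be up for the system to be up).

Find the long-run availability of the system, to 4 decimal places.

A(motor starter) = MTBF/(MTBF+MTTR) = 14740/(14740+117.7) = 0.992078
A(pressure transmitter) = MTBF/(MTBF+MTTR) = 21102/(21102+56.4) = 0.997334
Series availability: 0.992078 × 0.997334 = 0.9894

0.9894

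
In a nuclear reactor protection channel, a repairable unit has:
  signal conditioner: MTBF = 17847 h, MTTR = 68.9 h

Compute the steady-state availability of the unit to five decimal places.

A(signal conditioner) = MTBF/(MTBF+MTTR) = 17847/(17847+68.9) = 0.99615

0.99615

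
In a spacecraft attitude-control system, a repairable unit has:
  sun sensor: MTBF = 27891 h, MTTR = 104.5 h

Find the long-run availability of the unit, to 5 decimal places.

A(sun sensor) = MTBF/(MTBF+MTTR) = 27891/(27891+104.5) = 0.99627

0.99627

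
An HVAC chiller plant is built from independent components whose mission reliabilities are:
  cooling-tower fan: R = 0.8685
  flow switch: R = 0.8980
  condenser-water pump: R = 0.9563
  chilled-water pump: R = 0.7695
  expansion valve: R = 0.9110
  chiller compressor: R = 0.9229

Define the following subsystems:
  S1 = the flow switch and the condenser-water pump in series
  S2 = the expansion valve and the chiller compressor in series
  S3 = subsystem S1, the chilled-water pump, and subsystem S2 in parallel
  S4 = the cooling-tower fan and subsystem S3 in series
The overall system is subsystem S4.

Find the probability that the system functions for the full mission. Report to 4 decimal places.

Series (flow switch and condenser-water pump): 0.898000 × 0.956300 = 0.858757
Series (expansion valve and chiller compressor): 0.911000 × 0.922900 = 0.840762
Parallel ([0.858757], chilled-water pump, and [0.840762]): 1 − (1 − 0.858757)(1 − 0.769500)(1 − 0.840762) = 0.994816
Series (cooling-tower fan and [0.994816]): 0.868500 × 0.994816 = 0.8640

0.8640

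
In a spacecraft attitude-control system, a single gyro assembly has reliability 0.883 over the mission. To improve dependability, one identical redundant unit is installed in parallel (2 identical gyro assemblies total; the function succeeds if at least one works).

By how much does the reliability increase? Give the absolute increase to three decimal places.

0.103

R_before = 0.883
R_after = 1 − (1 − 0.883)^2 = 0.986
ΔR = 0.986 − 0.883 = 0.103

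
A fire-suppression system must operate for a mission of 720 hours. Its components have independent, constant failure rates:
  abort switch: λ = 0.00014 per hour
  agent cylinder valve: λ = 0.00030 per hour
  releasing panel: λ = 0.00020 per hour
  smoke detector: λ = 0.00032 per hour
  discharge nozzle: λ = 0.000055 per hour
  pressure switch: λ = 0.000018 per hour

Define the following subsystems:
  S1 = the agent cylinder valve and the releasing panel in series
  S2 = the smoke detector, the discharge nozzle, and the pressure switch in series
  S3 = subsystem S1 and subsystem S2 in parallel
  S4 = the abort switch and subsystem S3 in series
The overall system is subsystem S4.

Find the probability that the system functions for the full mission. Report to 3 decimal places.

0.837

R(abort switch) = exp(−0.00014 × 720) = 0.90411
R(agent cylinder valve) = exp(−0.00030 × 720) = 0.80574
R(releasing panel) = exp(−0.00020 × 720) = 0.86589
R(smoke detector) = exp(−0.00032 × 720) = 0.79422
R(discharge nozzle) = exp(−0.000055 × 720) = 0.96117
R(pressure switch) = exp(−0.000018 × 720) = 0.98712
Series (agent cylinder valve and releasing panel): 0.80574 × 0.86589 = 0.69768
Series (smoke detector, discharge nozzle, and pressure switch): 0.79422 × 0.96117 × 0.98712 = 0.75355
Parallel ([0.69768] and [0.75355]): 1 − (1 − 0.69768)(1 − 0.75355) = 0.92549
Series (abort switch and [0.92549]): 0.90411 × 0.92549 = 0.837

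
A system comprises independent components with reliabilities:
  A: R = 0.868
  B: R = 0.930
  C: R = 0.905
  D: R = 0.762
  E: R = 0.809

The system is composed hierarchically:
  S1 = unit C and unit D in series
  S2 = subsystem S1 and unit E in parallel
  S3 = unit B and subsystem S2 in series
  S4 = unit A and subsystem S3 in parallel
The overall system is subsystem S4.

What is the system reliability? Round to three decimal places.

0.983

Series (C and D): 0.90500 × 0.76200 = 0.68961
Parallel ([0.68961] and E): 1 − (1 − 0.68961)(1 − 0.80900) = 0.94072
Series (B and [0.94072]): 0.93000 × 0.94072 = 0.87487
Parallel (A and [0.87487]): 1 − (1 − 0.86800)(1 − 0.87487) = 0.983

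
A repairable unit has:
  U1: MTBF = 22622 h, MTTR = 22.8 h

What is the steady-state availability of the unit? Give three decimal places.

0.999

A(U1) = MTBF/(MTBF+MTTR) = 22622/(22622+22.8) = 0.999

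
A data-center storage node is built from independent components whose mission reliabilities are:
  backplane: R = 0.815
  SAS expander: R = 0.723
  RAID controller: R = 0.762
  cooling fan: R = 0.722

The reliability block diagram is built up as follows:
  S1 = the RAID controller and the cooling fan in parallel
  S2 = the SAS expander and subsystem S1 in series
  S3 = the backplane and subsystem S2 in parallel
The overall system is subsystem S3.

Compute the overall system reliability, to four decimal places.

Parallel (RAID controller and cooling fan): 1 − (1 − 0.762000)(1 − 0.722000) = 0.933836
Series (SAS expander and [0.933836]): 0.723000 × 0.933836 = 0.675163
Parallel (backplane and [0.675163]): 1 − (1 − 0.815000)(1 − 0.675163) = 0.9399

0.9399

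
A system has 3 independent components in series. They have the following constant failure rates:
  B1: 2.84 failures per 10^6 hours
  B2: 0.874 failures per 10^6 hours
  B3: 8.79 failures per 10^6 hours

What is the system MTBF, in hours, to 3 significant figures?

Series of exponential components: λ_sys = Σ λ_i
λ_sys = 0.00000284 + 0.000000874 + 0.00000879 = 1.2504e-05 /h
MTBF = 1 / λ_sys = 80000 h

80000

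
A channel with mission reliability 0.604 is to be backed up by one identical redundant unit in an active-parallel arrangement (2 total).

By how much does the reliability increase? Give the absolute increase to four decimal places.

R_before = 0.604
R_after = 1 − (1 − 0.604)^2 = 0.8432
ΔR = 0.8432 − 0.604 = 0.2392

0.2392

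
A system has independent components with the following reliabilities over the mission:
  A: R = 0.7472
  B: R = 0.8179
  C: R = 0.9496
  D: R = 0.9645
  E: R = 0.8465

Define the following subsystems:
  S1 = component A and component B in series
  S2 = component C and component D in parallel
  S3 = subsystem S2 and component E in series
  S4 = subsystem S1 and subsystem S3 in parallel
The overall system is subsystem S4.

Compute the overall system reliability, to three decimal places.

0.940

Series (A and B): 0.74720 × 0.81790 = 0.61113
Parallel (C and D): 1 − (1 − 0.94960)(1 − 0.96450) = 0.99821
Series ([0.99821] and E): 0.99821 × 0.84650 = 0.84498
Parallel ([0.61113] and [0.84498]): 1 − (1 − 0.61113)(1 − 0.84498) = 0.940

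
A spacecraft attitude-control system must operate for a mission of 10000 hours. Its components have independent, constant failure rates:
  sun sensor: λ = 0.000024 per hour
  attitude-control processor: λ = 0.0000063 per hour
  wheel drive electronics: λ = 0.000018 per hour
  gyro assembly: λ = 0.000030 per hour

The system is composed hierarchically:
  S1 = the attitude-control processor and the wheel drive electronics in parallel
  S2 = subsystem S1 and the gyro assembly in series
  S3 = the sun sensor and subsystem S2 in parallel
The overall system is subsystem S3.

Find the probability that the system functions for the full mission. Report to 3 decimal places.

R(sun sensor) = exp(−0.000024 × 10000) = 0.78663
R(attitude-control processor) = exp(−0.0000063 × 10000) = 0.93894
R(wheel drive electronics) = exp(−0.000018 × 10000) = 0.83527
R(gyro assembly) = exp(−0.000030 × 10000) = 0.74082
Parallel (attitude-control processor and wheel drive electronics): 1 − (1 − 0.93894)(1 − 0.83527) = 0.98994
Series ([0.98994] and gyro assembly): 0.98994 × 0.74082 = 0.73337
Parallel (sun sensor and [0.73337]): 1 − (1 − 0.78663)(1 − 0.73337) = 0.943

0.943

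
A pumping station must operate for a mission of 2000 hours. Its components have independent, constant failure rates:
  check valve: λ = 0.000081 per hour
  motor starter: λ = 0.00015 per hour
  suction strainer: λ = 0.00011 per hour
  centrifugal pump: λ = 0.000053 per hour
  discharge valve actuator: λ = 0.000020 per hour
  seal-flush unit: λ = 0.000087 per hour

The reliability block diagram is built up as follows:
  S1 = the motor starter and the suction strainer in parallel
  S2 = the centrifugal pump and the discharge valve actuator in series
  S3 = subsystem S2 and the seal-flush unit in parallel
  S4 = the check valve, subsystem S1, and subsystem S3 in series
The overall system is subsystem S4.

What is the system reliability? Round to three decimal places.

0.789

R(check valve) = exp(−0.000081 × 2000) = 0.85044
R(motor starter) = exp(−0.00015 × 2000) = 0.74082
R(suction strainer) = exp(−0.00011 × 2000) = 0.80252
R(centrifugal pump) = exp(−0.000053 × 2000) = 0.89942
R(discharge valve actuator) = exp(−0.000020 × 2000) = 0.96079
R(seal-flush unit) = exp(−0.000087 × 2000) = 0.84030
Parallel (motor starter and suction strainer): 1 − (1 − 0.74082)(1 − 0.80252) = 0.94882
Series (centrifugal pump and discharge valve actuator): 0.89942 × 0.96079 = 0.86415
Parallel ([0.86415] and seal-flush unit): 1 − (1 − 0.86415)(1 − 0.84030) = 0.97830
Series (check valve, [0.94882], and [0.97830]): 0.85044 × 0.94882 × 0.97830 = 0.789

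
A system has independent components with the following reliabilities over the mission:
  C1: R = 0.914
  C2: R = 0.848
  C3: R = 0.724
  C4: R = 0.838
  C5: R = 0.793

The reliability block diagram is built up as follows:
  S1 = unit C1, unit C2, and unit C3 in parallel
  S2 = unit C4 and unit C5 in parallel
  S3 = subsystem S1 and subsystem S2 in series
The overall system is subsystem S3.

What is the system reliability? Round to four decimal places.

0.9630

Parallel (C1, C2, and C3): 1 − (1 − 0.914000)(1 − 0.848000)(1 − 0.724000) = 0.996392
Parallel (C4 and C5): 1 − (1 − 0.838000)(1 − 0.793000) = 0.966466
Series ([0.996392] and [0.966466]): 0.996392 × 0.966466 = 0.9630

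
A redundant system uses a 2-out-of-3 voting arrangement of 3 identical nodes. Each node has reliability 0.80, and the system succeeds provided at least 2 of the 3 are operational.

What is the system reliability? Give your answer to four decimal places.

0.8960

R = Σ_{i=2}^{3} C(3,i) p^i (1−p)^{3−i} with p = 0.80
C(3,2)·0.80^2·0.20^1 = 0.384000
C(3,3)·0.80^3·0.20^0 = 0.512000
Sum = 0.8960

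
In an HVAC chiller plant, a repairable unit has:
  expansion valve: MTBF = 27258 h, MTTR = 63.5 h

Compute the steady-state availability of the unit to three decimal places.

A(expansion valve) = MTBF/(MTBF+MTTR) = 27258/(27258+63.5) = 0.998

0.998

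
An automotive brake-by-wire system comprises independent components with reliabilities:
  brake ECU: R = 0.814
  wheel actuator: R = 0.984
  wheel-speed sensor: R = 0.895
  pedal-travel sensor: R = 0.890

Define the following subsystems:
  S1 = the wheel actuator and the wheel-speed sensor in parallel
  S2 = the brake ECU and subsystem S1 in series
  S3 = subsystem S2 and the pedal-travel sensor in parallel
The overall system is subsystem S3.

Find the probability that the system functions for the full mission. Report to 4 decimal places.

Parallel (wheel actuator and wheel-speed sensor): 1 − (1 − 0.984000)(1 − 0.895000) = 0.998320
Series (brake ECU and [0.998320]): 0.814000 × 0.998320 = 0.812632
Parallel ([0.812632] and pedal-travel sensor): 1 − (1 − 0.812632)(1 − 0.890000) = 0.9794

0.9794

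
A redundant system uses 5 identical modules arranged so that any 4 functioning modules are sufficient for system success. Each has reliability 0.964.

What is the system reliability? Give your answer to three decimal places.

0.988

R = Σ_{i=4}^{5} C(5,i) p^i (1−p)^{5−i} with p = 0.964
C(5,4)·0.964^4·0.036^1 = 0.15545
C(5,5)·0.964^5·0.036^0 = 0.83250
Sum = 0.988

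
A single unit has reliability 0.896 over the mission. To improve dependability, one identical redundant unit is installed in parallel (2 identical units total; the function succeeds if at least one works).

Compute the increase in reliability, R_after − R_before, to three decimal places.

0.093

R_before = 0.896
R_after = 1 − (1 − 0.896)^2 = 0.989
ΔR = 0.989 − 0.896 = 0.093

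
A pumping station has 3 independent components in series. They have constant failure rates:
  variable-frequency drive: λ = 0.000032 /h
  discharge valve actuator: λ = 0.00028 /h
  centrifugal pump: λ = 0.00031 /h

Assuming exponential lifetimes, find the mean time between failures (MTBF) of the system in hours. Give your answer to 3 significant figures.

1610

Series of exponential components: λ_sys = Σ λ_i
λ_sys = 0.000032 + 0.00028 + 0.00031 = 6.2200e-04 /h
MTBF = 1 / λ_sys = 1610 h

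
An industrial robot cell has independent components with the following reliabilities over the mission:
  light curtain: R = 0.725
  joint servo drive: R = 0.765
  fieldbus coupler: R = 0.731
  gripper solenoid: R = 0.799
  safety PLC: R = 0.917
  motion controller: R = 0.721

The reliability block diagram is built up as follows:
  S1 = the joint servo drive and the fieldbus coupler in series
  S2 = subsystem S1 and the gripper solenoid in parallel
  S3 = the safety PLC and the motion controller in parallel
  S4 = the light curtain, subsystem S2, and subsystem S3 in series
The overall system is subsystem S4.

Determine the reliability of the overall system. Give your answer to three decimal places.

Series (joint servo drive and fieldbus coupler): 0.76500 × 0.73100 = 0.55922
Parallel ([0.55922] and gripper solenoid): 1 − (1 − 0.55922)(1 − 0.79900) = 0.91140
Parallel (safety PLC and motion controller): 1 − (1 − 0.91700)(1 − 0.72100) = 0.97684
Series (light curtain, [0.91140], and [0.97684]): 0.72500 × 0.91140 × 0.97684 = 0.645

0.645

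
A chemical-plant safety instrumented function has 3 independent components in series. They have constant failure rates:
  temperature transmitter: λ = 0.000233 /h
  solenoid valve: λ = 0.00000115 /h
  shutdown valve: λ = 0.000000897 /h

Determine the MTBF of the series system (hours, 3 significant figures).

4250

Series of exponential components: λ_sys = Σ λ_i
λ_sys = 0.000233 + 0.00000115 + 0.000000897 = 2.3505e-04 /h
MTBF = 1 / λ_sys = 4250 h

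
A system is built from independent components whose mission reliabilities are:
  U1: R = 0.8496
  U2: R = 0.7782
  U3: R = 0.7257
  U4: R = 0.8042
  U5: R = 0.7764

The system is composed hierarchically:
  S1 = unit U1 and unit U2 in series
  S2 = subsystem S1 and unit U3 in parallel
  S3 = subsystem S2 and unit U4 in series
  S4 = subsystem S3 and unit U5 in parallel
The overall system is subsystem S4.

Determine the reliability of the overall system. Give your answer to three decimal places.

Series (U1 and U2): 0.84960 × 0.77820 = 0.66116
Parallel ([0.66116] and U3): 1 − (1 − 0.66116)(1 − 0.72570) = 0.90706
Series ([0.90706] and U4): 0.90706 × 0.80420 = 0.72946
Parallel ([0.72946] and U5): 1 − (1 − 0.72946)(1 − 0.77640) = 0.940

0.940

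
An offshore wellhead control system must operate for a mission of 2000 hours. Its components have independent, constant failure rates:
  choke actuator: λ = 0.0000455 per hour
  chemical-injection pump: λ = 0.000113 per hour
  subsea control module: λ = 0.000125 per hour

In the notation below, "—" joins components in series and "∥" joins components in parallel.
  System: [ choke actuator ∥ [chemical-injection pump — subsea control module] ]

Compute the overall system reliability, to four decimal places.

0.9671

R(choke actuator) = exp(−0.0000455 × 2000) = 0.913018
R(chemical-injection pump) = exp(−0.000113 × 2000) = 0.797718
R(subsea control module) = exp(−0.000125 × 2000) = 0.778801
Series (chemical-injection pump and subsea control module): 0.797718 × 0.778801 = 0.621264
Parallel (choke actuator and [0.621264]): 1 − (1 − 0.913018)(1 − 0.621264) = 0.9671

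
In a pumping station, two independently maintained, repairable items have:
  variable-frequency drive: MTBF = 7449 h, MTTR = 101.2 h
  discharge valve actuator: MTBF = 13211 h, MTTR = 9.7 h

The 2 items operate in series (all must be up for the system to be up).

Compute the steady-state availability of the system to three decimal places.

0.986

A(variable-frequency drive) = MTBF/(MTBF+MTTR) = 7449/(7449+101.2) = 0.986596
A(discharge valve actuator) = MTBF/(MTBF+MTTR) = 13211/(13211+9.7) = 0.999266
Series availability: 0.986596 × 0.999266 = 0.986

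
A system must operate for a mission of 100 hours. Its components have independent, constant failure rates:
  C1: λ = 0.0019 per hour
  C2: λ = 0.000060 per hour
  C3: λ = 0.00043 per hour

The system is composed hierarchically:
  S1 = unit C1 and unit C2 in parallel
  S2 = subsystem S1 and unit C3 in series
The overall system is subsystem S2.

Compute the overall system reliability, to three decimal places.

0.957

R(C1) = exp(−0.0019 × 100) = 0.82696
R(C2) = exp(−0.000060 × 100) = 0.99402
R(C3) = exp(−0.00043 × 100) = 0.95791
Parallel (C1 and C2): 1 − (1 − 0.82696)(1 − 0.99402) = 0.99897
Series ([0.99897] and C3): 0.99897 × 0.95791 = 0.957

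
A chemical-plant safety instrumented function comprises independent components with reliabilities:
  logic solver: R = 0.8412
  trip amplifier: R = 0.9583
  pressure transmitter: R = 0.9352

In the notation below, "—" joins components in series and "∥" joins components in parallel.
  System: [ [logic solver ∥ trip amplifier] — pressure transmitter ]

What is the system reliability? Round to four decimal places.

Parallel (logic solver and trip amplifier): 1 − (1 − 0.841200)(1 − 0.958300) = 0.993378
Series ([0.993378] and pressure transmitter): 0.993378 × 0.935200 = 0.9290

0.9290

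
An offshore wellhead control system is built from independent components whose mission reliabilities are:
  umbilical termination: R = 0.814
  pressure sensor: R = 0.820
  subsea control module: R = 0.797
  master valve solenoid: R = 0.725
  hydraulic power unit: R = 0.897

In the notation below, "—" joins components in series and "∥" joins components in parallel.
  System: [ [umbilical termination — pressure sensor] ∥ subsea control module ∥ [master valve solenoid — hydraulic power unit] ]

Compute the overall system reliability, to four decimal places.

Series (umbilical termination and pressure sensor): 0.814000 × 0.820000 = 0.667480
Series (master valve solenoid and hydraulic power unit): 0.725000 × 0.897000 = 0.650325
Parallel ([0.667480], subsea control module, and [0.650325]): 1 − (1 − 0.667480)(1 − 0.797000)(1 − 0.650325) = 0.9764

0.9764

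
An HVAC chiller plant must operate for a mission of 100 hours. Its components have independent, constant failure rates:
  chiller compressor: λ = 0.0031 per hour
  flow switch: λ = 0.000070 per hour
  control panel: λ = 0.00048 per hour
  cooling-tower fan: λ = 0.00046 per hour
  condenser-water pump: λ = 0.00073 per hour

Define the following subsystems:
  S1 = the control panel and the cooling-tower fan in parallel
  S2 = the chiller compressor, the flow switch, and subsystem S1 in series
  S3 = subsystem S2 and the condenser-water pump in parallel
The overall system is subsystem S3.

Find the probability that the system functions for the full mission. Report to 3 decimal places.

0.981

R(chiller compressor) = exp(−0.0031 × 100) = 0.73345
R(flow switch) = exp(−0.000070 × 100) = 0.99302
R(control panel) = exp(−0.00048 × 100) = 0.95313
R(cooling-tower fan) = exp(−0.00046 × 100) = 0.95504
R(condenser-water pump) = exp(−0.00073 × 100) = 0.92960
Parallel (control panel and cooling-tower fan): 1 − (1 − 0.95313)(1 − 0.95504) = 0.99789
Series (chiller compressor, flow switch, and [0.99789]): 0.73345 × 0.99302 × 0.99789 = 0.72679
Parallel ([0.72679] and condenser-water pump): 1 − (1 − 0.72679)(1 − 0.92960) = 0.981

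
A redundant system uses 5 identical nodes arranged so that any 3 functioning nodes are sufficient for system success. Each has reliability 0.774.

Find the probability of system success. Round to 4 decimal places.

R = Σ_{i=3}^{5} C(5,i) p^i (1−p)^{5−i} with p = 0.774
C(5,3)·0.774^3·0.226^2 = 0.236832
C(5,4)·0.774^4·0.226^1 = 0.405548
C(5,5)·0.774^5·0.226^0 = 0.277782
Sum = 0.9202

0.9202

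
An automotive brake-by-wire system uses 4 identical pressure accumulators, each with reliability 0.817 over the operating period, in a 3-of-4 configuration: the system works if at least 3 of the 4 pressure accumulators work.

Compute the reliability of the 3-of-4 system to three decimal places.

0.845

R = Σ_{i=3}^{4} C(4,i) p^i (1−p)^{4−i} with p = 0.817
C(4,3)·0.817^3·0.183^1 = 0.39919
C(4,4)·0.817^4·0.183^0 = 0.44554
Sum = 0.845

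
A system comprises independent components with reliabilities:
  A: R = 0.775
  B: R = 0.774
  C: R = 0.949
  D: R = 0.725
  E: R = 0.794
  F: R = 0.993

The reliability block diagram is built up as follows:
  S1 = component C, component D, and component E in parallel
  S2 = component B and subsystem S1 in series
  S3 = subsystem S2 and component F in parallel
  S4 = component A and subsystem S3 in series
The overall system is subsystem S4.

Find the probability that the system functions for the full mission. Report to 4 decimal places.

Parallel (C, D, and E): 1 − (1 − 0.949000)(1 − 0.725000)(1 − 0.794000) = 0.997111
Series (B and [0.997111]): 0.774000 × 0.997111 = 0.771764
Parallel ([0.771764] and F): 1 − (1 − 0.771764)(1 − 0.993000) = 0.998402
Series (A and [0.998402]): 0.775000 × 0.998402 = 0.7738

0.7738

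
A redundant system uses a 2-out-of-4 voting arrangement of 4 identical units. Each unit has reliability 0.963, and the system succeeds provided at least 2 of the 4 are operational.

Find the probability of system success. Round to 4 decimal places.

0.9998

R = Σ_{i=2}^{4} C(4,i) p^i (1−p)^{4−i} with p = 0.963
C(4,2)·0.963^2·0.037^2 = 0.007617
C(4,3)·0.963^3·0.037^1 = 0.132172
C(4,4)·0.963^4·0.037^0 = 0.860013
Sum = 0.9998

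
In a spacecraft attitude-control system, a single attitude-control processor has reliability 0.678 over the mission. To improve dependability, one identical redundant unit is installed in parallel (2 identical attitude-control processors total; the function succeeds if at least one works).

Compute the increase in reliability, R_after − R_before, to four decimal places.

R_before = 0.678
R_after = 1 − (1 − 0.678)^2 = 0.8963
ΔR = 0.8963 − 0.678 = 0.2183

0.2183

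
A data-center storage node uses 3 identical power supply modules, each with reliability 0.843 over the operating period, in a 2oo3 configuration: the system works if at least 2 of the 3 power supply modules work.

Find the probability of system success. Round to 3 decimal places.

0.934

R = Σ_{i=2}^{3} C(3,i) p^i (1−p)^{3−i} with p = 0.843
C(3,2)·0.843^2·0.157^1 = 0.33472
C(3,3)·0.843^3·0.157^0 = 0.59908
Sum = 0.934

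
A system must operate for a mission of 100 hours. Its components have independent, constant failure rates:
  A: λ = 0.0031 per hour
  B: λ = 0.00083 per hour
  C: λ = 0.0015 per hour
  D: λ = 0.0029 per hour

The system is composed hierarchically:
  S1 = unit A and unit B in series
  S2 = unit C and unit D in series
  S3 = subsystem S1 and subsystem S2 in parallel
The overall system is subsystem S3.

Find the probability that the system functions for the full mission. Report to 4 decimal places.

R(A) = exp(−0.0031 × 100) = 0.733447
R(B) = exp(−0.00083 × 100) = 0.920351
R(C) = exp(−0.0015 × 100) = 0.860708
R(D) = exp(−0.0029 × 100) = 0.748264
Series (A and B): 0.733447 × 0.920351 = 0.675029
Series (C and D): 0.860708 × 0.748264 = 0.644037
Parallel ([0.675029] and [0.644037]): 1 − (1 − 0.675029)(1 − 0.644037) = 0.8843

0.8843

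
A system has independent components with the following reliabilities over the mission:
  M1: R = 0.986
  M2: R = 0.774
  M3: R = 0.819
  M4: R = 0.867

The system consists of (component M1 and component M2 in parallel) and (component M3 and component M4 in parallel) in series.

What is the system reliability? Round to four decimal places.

0.9728

Parallel (M1 and M2): 1 − (1 − 0.986000)(1 − 0.774000) = 0.996836
Parallel (M3 and M4): 1 − (1 − 0.819000)(1 − 0.867000) = 0.975927
Series ([0.996836] and [0.975927]): 0.996836 × 0.975927 = 0.9728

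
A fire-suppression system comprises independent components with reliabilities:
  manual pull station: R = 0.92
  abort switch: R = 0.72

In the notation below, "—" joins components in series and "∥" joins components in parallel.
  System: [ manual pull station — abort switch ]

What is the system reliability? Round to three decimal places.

0.662

Series (manual pull station and abort switch): 0.92000 × 0.72000 = 0.662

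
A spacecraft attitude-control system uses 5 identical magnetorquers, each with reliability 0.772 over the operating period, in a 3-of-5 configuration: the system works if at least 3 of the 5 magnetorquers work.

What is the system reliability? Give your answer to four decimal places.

R = Σ_{i=3}^{5} C(5,i) p^i (1−p)^{5−i} with p = 0.772
C(5,3)·0.772^3·0.228^2 = 0.239178
C(5,4)·0.772^4·0.228^1 = 0.404924
C(5,5)·0.772^5·0.228^0 = 0.274212
Sum = 0.9183

0.9183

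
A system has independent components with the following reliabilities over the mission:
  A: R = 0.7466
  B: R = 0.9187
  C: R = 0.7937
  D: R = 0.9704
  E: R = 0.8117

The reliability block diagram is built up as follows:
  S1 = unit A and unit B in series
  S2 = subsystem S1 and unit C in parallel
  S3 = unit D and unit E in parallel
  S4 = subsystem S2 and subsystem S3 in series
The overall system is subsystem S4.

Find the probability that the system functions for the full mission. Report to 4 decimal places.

Series (A and B): 0.746600 × 0.918700 = 0.685901
Parallel ([0.685901] and C): 1 − (1 − 0.685901)(1 − 0.793700) = 0.935201
Parallel (D and E): 1 − (1 − 0.970400)(1 − 0.811700) = 0.994426
Series ([0.935201] and [0.994426]): 0.935201 × 0.994426 = 0.9300

0.9300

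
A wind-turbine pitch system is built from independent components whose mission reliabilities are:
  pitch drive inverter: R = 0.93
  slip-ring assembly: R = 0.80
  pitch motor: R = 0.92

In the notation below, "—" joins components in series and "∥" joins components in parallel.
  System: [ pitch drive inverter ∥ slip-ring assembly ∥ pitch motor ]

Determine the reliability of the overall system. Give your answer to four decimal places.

0.9989

Parallel (pitch drive inverter, slip-ring assembly, and pitch motor): 1 − (1 − 0.930000)(1 − 0.800000)(1 − 0.920000) = 0.9989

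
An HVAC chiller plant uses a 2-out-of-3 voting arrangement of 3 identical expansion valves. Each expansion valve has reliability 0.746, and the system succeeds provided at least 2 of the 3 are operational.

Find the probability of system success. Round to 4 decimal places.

0.8392

R = Σ_{i=2}^{3} C(3,i) p^i (1−p)^{3−i} with p = 0.746
C(3,2)·0.746^2·0.254^1 = 0.424065
C(3,3)·0.746^3·0.254^0 = 0.415161
Sum = 0.8392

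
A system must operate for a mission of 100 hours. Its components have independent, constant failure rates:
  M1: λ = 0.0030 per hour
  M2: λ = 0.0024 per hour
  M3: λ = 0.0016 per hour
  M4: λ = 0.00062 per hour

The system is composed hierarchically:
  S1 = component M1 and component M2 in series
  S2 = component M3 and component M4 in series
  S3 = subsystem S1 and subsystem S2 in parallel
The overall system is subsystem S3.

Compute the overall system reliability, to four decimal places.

0.9169

R(M1) = exp(−0.0030 × 100) = 0.740818
R(M2) = exp(−0.0024 × 100) = 0.786628
R(M3) = exp(−0.0016 × 100) = 0.852144
R(M4) = exp(−0.00062 × 100) = 0.939883
Series (M1 and M2): 0.740818 × 0.786628 = 0.582748
Series (M3 and M4): 0.852144 × 0.939883 = 0.800916
Parallel ([0.582748] and [0.800916]): 1 − (1 − 0.582748)(1 − 0.800916) = 0.9169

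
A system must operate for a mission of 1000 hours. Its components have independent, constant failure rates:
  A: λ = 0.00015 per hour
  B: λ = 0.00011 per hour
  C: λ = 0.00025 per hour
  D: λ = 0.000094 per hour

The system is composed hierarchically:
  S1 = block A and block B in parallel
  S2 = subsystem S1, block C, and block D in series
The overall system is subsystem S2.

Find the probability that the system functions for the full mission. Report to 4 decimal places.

R(A) = exp(−0.00015 × 1000) = 0.860708
R(B) = exp(−0.00011 × 1000) = 0.895834
R(C) = exp(−0.00025 × 1000) = 0.778801
R(D) = exp(−0.000094 × 1000) = 0.910283
Parallel (A and B): 1 − (1 − 0.860708)(1 − 0.895834) = 0.985491
Series ([0.985491], C, and D): 0.985491 × 0.778801 × 0.910283 = 0.6986

0.6986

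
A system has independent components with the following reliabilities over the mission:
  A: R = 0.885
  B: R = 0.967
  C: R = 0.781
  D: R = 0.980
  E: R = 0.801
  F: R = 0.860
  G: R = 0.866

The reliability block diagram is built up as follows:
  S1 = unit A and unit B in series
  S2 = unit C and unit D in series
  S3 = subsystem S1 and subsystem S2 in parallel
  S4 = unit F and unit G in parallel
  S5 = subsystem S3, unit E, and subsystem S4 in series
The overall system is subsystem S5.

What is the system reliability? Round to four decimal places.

Series (A and B): 0.885000 × 0.967000 = 0.855795
Series (C and D): 0.781000 × 0.980000 = 0.765380
Parallel ([0.855795] and [0.765380]): 1 − (1 − 0.855795)(1 − 0.765380) = 0.966167
Parallel (F and G): 1 − (1 − 0.860000)(1 − 0.866000) = 0.981240
Series ([0.966167], E, and [0.981240]): 0.966167 × 0.801000 × 0.981240 = 0.7594

0.7594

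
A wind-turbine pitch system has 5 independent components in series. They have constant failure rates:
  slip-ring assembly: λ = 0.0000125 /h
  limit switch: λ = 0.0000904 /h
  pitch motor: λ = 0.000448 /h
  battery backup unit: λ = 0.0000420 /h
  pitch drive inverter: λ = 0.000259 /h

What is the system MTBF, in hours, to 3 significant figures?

1170

Series of exponential components: λ_sys = Σ λ_i
λ_sys = 0.0000125 + 0.0000904 + 0.000448 + 0.0000420 + 0.000259 = 8.5190e-04 /h
MTBF = 1 / λ_sys = 1170 h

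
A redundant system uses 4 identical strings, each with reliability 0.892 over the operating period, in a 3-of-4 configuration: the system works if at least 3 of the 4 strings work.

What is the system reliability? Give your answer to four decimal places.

R = Σ_{i=3}^{4} C(4,i) p^i (1−p)^{4−i} with p = 0.892
C(4,3)·0.892^3·0.108^1 = 0.306604
C(4,4)·0.892^4·0.108^0 = 0.633081
Sum = 0.9397

0.9397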